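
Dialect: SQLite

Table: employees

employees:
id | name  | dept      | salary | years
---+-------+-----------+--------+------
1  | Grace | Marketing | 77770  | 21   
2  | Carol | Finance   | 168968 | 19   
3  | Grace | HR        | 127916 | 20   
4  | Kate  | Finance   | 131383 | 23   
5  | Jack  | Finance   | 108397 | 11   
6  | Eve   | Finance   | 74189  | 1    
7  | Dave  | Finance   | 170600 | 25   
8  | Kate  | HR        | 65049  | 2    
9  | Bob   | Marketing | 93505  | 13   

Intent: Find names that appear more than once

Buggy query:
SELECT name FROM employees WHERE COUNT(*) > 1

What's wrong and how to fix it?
Bug: WHERE can't reference COUNT(*); aggregates are computed after WHERE

Fix: GROUP BY name, then filter groups with HAVING COUNT(*) > 1

Corrected query:
SELECT name FROM employees GROUP BY name HAVING COUNT(*) > 1

Result:
name 
-----
Grace
Kate 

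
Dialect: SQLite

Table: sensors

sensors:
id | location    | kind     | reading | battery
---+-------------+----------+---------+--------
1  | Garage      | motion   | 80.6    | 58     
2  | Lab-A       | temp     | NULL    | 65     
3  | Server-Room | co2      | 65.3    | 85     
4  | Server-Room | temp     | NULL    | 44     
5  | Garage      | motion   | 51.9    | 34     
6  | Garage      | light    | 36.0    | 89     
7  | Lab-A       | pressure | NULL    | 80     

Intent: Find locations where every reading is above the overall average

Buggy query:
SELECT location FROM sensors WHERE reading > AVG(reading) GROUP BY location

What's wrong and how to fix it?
Bug: WHERE evaluates per row before aggregation, so AVG() is unavailable

Fix: Use a subquery for AVG and a HAVING MIN(...) filter so the condition holds for every row in the group

Corrected query:
SELECT location FROM sensors GROUP BY location HAVING MIN(reading) > (SELECT AVG(reading) FROM sensors)

Result:
location   
-----------
Server-Room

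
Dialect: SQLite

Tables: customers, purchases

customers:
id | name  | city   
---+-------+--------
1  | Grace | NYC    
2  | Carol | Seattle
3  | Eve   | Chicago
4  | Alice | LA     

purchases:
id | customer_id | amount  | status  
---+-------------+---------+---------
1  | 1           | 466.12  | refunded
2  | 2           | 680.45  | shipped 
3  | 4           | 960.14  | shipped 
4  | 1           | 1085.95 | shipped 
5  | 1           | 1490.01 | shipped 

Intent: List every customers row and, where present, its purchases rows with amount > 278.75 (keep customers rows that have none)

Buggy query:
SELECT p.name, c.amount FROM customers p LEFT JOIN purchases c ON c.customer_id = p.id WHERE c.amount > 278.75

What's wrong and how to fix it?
Bug: Filtering c.amount in WHERE discards the NULL rows produced by LEFT JOIN, turning it into an inner join

Fix: Move the right-table condition into the ON clause so unmatched parents are kept

Corrected query:
SELECT p.name, c.amount FROM customers p LEFT JOIN purchases c ON c.customer_id = p.id AND c.amount > 278.75

Result:
name  | amount 
------+--------
Grace | 466.12 
Grace | 1085.95
Grace | 1490.01
Carol | 680.45 
Eve   | NULL   
Alice | 960.14 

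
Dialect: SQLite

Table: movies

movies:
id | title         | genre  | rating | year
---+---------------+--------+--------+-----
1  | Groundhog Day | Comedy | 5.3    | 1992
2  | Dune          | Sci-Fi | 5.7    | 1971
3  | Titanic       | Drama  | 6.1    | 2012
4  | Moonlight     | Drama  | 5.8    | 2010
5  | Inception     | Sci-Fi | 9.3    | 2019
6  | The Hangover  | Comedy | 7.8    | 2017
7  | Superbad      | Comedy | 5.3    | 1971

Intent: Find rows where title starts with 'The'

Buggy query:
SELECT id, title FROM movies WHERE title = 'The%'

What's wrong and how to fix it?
Bug: '=' compares the literal string including the % character; pattern matching needs LIKE

Fix: Replace '=' with LIKE so 'The%' is treated as a pattern

Corrected query:
SELECT id, title FROM movies WHERE title LIKE 'The%'

Result:
id | title       
---+-------------
6  | The Hangover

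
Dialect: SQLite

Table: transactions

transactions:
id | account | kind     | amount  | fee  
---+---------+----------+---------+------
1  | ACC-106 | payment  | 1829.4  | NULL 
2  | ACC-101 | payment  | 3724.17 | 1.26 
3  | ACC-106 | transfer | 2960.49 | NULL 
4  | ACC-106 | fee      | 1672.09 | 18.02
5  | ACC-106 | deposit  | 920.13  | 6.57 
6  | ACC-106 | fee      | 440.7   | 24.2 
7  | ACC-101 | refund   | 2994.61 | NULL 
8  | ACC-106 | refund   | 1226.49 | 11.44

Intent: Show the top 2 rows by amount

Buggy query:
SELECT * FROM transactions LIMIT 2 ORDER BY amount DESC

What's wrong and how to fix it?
Bug: LIMIT must come after ORDER BY

Fix: Sort with ORDER BY, then apply LIMIT

Corrected query:
SELECT * FROM transactions ORDER BY amount DESC LIMIT 2

Result:
id | account | kind    | amount  | fee 
---+---------+---------+---------+-----
2  | ACC-101 | payment | 3724.17 | 1.26
7  | ACC-101 | refund  | 2994.61 | NULL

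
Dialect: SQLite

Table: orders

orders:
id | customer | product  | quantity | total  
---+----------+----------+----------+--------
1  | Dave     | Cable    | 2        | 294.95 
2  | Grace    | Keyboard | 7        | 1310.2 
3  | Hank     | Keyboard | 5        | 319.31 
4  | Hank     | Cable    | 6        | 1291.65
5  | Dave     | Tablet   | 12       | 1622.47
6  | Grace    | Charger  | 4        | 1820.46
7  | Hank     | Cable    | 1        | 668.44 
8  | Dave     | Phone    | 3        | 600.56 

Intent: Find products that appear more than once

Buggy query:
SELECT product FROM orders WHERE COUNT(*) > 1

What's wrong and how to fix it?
Bug: WHERE can't reference COUNT(*); aggregates are computed after WHERE

Fix: Group first, then use HAVING for the count condition

Corrected query:
SELECT product FROM orders GROUP BY product HAVING COUNT(*) > 1

Result:
product 
--------
Cable   
Keyboard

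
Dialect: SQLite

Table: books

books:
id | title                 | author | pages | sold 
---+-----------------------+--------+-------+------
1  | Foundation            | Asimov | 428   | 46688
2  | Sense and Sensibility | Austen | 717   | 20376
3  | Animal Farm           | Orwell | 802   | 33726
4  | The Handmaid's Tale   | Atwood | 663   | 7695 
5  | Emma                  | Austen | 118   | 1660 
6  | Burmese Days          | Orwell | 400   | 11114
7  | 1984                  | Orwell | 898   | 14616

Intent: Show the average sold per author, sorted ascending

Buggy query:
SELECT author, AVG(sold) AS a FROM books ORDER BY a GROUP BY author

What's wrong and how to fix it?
Bug: ORDER BY appears before GROUP BY; SQL clause order requires GROUP BY first

Fix: Reorder: SELECT … FROM … GROUP BY … ORDER BY …

Corrected query:
SELECT author, AVG(sold) AS a FROM books GROUP BY author ORDER BY a

Result:
author | a           
-------+-------------
Atwood | 7695        
Austen | 11018       
Orwell | 19818.666667
Asimov | 46688       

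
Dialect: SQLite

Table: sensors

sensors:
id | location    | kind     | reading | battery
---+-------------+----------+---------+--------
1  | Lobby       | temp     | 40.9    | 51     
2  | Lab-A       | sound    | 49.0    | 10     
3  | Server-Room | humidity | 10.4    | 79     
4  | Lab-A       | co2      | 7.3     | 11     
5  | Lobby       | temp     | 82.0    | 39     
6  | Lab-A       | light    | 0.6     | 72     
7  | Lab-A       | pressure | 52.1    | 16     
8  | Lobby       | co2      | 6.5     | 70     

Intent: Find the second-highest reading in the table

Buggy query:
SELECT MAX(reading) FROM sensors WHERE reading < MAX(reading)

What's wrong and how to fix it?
Bug: The inner MAX is an aggregate inside WHERE, which is not allowed

Fix: Compute the overall MAX in a subquery, then take MAX of rows below it

Corrected query:
SELECT MAX(reading) FROM sensors WHERE reading < (SELECT MAX(reading) FROM sensors)

Result:
MAX(reading)
------------
52.1        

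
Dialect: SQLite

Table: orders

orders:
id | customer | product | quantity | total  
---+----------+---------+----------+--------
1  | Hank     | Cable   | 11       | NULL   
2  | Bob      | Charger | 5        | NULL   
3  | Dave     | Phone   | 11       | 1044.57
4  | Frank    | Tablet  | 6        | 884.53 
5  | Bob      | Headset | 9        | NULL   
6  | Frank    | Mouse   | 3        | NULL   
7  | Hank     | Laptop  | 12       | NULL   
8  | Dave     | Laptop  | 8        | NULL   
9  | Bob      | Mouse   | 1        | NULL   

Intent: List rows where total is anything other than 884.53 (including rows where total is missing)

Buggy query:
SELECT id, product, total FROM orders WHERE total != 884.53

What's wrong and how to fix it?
Bug: 'total != 884.53' is unknown when total is NULL, so NULL rows are silently excluded

Fix: Handle NULL separately with IS NULL alongside the inequality

Corrected query:
SELECT id, product, total FROM orders WHERE total != 884.53 OR total IS NULL

Result:
id | product | total  
---+---------+--------
1  | Cable   | NULL   
2  | Charger | NULL   
3  | Phone   | 1044.57
5  | Headset | NULL   
6  | Mouse   | NULL   
7  | Laptop  | NULL   
8  | Laptop  | NULL   
9  | Mouse   | NULL   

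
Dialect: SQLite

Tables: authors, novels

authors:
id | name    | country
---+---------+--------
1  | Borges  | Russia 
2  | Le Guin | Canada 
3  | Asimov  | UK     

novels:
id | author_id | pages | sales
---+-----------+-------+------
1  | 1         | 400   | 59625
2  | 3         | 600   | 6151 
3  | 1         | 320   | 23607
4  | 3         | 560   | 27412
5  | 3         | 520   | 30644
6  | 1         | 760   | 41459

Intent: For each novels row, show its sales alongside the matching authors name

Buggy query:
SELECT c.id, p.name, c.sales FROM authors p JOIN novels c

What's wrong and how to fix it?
Bug: Missing join condition: each novels row is matched to all authors rows instead of just its own

Fix: Specify the join condition linking the foreign key to the parent id

Corrected query:
SELECT c.id, p.name, c.sales FROM authors p JOIN novels c ON c.author_id = p.id

Result:
id | name   | sales
---+--------+------
1  | Borges | 59625
2  | Asimov | 6151 
3  | Borges | 23607
4  | Asimov | 27412
5  | Asimov | 30644
6  | Borges | 41459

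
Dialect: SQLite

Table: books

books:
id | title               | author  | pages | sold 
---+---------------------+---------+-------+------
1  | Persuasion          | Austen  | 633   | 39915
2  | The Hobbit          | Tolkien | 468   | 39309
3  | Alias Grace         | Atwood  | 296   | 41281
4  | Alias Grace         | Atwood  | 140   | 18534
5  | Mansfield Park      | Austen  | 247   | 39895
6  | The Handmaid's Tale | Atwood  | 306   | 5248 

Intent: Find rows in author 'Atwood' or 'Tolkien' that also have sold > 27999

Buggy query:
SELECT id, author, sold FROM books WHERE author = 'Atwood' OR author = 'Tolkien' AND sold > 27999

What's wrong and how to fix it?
Bug: AND binds tighter than OR, so this parses as author = 'Atwood' OR (author = 'Tolkien' AND sold > 27999)

Fix: Add parentheses around the OR so the AND applies to both alternatives

Corrected query:
SELECT id, author, sold FROM books WHERE (author = 'Atwood' OR author = 'Tolkien') AND sold > 27999

Result:
id | author  | sold 
---+---------+------
2  | Tolkien | 39309
3  | Atwood  | 41281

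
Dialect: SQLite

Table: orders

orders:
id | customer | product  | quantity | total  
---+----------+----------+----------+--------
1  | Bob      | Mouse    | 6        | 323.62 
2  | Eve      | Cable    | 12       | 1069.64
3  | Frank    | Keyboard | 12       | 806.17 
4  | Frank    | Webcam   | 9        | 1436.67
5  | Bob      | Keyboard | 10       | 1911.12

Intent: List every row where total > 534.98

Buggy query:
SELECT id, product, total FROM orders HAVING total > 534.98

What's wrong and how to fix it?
Bug: This is a non-aggregate query (no GROUP BY, no aggregates), so in SQLite the HAVING clause is invalid here; a row-level condition belongs in WHERE

Fix: Replace HAVING with WHERE since the condition applies to individual rows

Corrected query:
SELECT id, product, total FROM orders WHERE total > 534.98

Result:
id | product  | total  
---+----------+--------
2  | Cable    | 1069.64
3  | Keyboard | 806.17 
4  | Webcam   | 1436.67
5  | Keyboard | 1911.12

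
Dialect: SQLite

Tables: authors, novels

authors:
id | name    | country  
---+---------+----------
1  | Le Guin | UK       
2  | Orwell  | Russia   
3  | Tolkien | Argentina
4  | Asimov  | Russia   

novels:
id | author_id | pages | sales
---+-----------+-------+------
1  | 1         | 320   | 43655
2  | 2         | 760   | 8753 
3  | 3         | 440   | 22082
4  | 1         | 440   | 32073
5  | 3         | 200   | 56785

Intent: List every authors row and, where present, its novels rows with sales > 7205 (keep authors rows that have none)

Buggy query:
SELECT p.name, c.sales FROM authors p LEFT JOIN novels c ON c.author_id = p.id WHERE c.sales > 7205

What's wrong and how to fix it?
Bug: Filtering c.sales in WHERE discards the NULL rows produced by LEFT JOIN, turning it into an inner join

Fix: Move the right-table condition into the ON clause so unmatched parents are kept

Corrected query:
SELECT p.name, c.sales FROM authors p LEFT JOIN novels c ON c.author_id = p.id AND c.sales > 7205

Result:
name    | sales
--------+------
Le Guin | 32073
Le Guin | 43655
Orwell  | 8753 
Tolkien | 22082
Tolkien | 56785
Asimov  | NULL 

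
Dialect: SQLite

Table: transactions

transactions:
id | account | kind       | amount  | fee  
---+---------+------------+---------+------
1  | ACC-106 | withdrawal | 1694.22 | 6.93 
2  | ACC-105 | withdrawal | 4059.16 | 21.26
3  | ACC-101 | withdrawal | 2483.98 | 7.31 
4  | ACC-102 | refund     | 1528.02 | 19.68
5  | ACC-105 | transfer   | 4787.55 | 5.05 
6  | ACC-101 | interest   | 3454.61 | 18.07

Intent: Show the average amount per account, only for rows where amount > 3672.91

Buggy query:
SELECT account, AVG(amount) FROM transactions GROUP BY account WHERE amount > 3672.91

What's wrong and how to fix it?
Bug: Row-level WHERE must come before GROUP BY in the clause order

Fix: Place WHERE between FROM and GROUP BY

Corrected query:
SELECT account, AVG(amount) FROM transactions WHERE amount > 3672.91 GROUP BY account

Result:
account | AVG(amount)
--------+------------
ACC-105 | 4423.355   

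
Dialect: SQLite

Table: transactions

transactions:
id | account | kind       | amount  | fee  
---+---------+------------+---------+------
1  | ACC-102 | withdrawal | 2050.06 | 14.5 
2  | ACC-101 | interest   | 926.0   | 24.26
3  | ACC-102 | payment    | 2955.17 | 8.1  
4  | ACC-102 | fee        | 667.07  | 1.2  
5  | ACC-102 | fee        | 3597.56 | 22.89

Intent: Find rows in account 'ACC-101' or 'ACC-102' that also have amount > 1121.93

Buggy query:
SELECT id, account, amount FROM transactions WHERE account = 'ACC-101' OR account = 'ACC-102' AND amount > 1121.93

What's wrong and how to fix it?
Bug: AND binds tighter than OR, so this parses as account = 'ACC-101' OR (account = 'ACC-102' AND amount > 1121.93)

Fix: Group the OR with parentheses (or use IN), then AND the threshold

Corrected query:
SELECT id, account, amount FROM transactions WHERE (account = 'ACC-101' OR account = 'ACC-102') AND amount > 1121.93

Result:
id | account | amount 
---+---------+--------
1  | ACC-102 | 2050.06
3  | ACC-102 | 2955.17
5  | ACC-102 | 3597.56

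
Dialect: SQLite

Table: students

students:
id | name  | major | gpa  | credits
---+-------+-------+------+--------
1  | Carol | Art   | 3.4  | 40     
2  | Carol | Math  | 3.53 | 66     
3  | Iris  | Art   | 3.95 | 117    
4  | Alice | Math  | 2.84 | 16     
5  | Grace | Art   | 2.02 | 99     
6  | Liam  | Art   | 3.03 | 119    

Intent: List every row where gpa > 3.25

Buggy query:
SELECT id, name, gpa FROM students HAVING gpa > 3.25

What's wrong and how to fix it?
Bug: This is a non-aggregate query (no GROUP BY, no aggregates), so in SQLite the HAVING clause is invalid here; a row-level condition belongs in WHERE

Fix: Replace HAVING with WHERE since the condition applies to individual rows

Corrected query:
SELECT id, name, gpa FROM students WHERE gpa > 3.25

Result:
id | name  | gpa 
---+-------+-----
1  | Carol | 3.4 
2  | Carol | 3.53
3  | Iris  | 3.95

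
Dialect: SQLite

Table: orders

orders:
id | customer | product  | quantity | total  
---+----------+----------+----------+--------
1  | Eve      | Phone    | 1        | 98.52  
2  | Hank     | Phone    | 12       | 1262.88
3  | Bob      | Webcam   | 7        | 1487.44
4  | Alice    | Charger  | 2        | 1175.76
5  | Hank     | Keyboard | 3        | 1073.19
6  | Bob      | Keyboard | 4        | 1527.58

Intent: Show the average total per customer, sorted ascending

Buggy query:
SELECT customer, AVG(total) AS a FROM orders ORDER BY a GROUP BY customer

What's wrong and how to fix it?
Bug: GROUP BY must precede ORDER BY

Fix: Move ORDER BY to the end, after GROUP BY

Corrected query:
SELECT customer, AVG(total) AS a FROM orders GROUP BY customer ORDER BY a

Result:
customer | a       
---------+---------
Eve      | 98.52   
Hank     | 1168.035
Alice    | 1175.76 
Bob      | 1507.51 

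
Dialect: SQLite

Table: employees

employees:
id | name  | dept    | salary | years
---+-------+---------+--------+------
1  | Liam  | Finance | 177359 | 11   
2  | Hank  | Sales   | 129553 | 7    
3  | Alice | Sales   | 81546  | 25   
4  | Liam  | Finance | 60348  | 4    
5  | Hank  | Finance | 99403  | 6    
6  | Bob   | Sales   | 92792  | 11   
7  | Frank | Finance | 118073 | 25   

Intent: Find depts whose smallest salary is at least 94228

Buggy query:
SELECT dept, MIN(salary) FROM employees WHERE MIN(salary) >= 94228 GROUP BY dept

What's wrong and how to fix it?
Bug: Aggregates like MIN are computed per group after WHERE runs

Fix: Use HAVING for the per-group MIN condition

Corrected query:
SELECT dept, MIN(salary) FROM employees GROUP BY dept HAVING MIN(salary) >= 94228

Result:
(no rows)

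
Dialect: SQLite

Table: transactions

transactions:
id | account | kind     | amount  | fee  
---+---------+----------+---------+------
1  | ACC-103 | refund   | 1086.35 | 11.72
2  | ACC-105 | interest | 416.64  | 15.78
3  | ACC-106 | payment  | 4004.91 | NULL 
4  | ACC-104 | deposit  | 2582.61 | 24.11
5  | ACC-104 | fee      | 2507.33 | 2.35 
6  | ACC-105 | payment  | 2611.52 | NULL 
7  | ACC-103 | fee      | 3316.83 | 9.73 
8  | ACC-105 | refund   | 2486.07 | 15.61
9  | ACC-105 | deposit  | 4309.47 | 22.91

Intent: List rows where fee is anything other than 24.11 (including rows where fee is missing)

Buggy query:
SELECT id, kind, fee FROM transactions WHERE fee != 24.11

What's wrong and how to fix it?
Bug: 'fee != 24.11' is unknown when fee is NULL, so NULL rows are silently excluded

Fix: Add an explicit OR fee IS NULL to include the missing-value rows

Corrected query:
SELECT id, kind, fee FROM transactions WHERE fee != 24.11 OR fee IS NULL

Result:
id | kind     | fee  
---+----------+------
1  | refund   | 11.72
2  | interest | 15.78
3  | payment  | NULL 
5  | fee      | 2.35 
6  | payment  | NULL 
7  | fee      | 9.73 
8  | refund   | 15.61
9  | deposit  | 22.91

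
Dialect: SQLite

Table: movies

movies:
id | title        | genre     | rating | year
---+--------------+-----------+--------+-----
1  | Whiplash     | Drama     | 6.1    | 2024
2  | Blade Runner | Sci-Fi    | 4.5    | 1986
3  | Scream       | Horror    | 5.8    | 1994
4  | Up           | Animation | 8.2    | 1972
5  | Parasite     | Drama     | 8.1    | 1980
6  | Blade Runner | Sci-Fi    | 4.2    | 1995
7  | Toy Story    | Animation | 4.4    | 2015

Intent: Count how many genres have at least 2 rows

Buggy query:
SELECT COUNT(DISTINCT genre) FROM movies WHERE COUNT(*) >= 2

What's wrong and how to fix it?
Bug: COUNT(*) cannot appear in WHERE; the per-group count doesn't exist yet

Fix: Use a subquery that GROUPs and filters with HAVING, then count its rows

Corrected query:
SELECT COUNT(*) FROM (SELECT genre FROM movies GROUP BY genre HAVING COUNT(*) >= 2)

Result:
COUNT(*)
--------
3       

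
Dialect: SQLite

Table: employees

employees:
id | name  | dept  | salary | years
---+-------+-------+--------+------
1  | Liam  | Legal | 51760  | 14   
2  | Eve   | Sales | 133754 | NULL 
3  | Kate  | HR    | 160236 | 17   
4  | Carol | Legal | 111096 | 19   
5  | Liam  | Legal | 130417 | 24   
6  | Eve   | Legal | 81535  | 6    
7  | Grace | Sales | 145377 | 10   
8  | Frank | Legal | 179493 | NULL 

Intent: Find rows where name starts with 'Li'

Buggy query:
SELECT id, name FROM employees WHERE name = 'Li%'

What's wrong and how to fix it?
Bug: Wildcards only work with LIKE; '=' treats '%' as a literal character

Fix: Use LIKE for wildcard pattern matching

Corrected query:
SELECT id, name FROM employees WHERE name LIKE 'Li%'

Result:
id | name
---+-----
1  | Liam
5  | Liam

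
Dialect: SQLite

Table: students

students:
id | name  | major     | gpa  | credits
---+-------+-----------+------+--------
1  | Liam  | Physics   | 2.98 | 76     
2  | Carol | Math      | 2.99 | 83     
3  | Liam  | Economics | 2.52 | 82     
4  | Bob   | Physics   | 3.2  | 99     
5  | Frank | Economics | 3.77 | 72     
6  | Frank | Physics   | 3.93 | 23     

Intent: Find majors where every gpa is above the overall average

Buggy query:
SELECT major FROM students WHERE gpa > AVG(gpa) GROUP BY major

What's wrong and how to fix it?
Bug: AVG() is an aggregate; it can't sit directly in WHERE

Fix: Compute the overall average in a scalar subquery and compare each group's MIN against it in HAVING

Corrected query:
SELECT major FROM students GROUP BY major HAVING MIN(gpa) > (SELECT AVG(gpa) FROM students)

Result:
(no rows)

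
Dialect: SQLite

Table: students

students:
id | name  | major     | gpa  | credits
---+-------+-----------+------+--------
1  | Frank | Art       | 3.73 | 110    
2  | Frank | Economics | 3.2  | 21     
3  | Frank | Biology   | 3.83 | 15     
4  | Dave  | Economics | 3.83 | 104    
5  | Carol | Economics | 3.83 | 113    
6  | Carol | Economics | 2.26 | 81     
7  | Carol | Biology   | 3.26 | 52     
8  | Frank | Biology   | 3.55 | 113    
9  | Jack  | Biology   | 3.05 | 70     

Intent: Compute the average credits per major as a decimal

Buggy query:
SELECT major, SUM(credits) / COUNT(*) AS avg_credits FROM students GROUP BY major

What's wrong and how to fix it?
Bug: SUM(credits) and COUNT(*) are both integers; the division truncates the fractional part

Fix: Multiply by 1.0 (or CAST to REAL) to force floating-point division

Corrected query:
SELECT major, SUM(credits) * 1.0 / COUNT(*) AS avg_credits FROM students GROUP BY major

Result:
major     | avg_credits
----------+------------
Art       | 110        
Biology   | 62.5       
Economics | 79.75      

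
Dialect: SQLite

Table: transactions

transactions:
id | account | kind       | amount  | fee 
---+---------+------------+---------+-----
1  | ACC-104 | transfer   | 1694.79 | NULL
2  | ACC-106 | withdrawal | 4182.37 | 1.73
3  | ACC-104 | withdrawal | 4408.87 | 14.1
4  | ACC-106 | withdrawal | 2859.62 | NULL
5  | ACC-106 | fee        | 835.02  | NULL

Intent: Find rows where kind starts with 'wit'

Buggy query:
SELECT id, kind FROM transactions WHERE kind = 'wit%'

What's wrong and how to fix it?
Bug: Wildcards only work with LIKE; '=' treats '%' as a literal character

Fix: Use LIKE for wildcard pattern matching

Corrected query:
SELECT id, kind FROM transactions WHERE kind LIKE 'wit%'

Result:
id | kind      
---+-----------
2  | withdrawal
3  | withdrawal
4  | withdrawal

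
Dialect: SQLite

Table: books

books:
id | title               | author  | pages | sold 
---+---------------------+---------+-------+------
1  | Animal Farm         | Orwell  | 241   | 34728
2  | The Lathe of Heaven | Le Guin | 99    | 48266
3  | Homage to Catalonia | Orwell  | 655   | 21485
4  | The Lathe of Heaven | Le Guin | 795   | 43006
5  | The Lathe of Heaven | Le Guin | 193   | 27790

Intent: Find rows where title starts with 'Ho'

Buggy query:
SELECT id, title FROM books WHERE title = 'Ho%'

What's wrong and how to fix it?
Bug: '=' compares the literal string including the % character; pattern matching needs LIKE

Fix: Replace '=' with LIKE so 'Ho%' is treated as a pattern

Corrected query:
SELECT id, title FROM books WHERE title LIKE 'Ho%'

Result:
id | title              
---+--------------------
3  | Homage to Catalonia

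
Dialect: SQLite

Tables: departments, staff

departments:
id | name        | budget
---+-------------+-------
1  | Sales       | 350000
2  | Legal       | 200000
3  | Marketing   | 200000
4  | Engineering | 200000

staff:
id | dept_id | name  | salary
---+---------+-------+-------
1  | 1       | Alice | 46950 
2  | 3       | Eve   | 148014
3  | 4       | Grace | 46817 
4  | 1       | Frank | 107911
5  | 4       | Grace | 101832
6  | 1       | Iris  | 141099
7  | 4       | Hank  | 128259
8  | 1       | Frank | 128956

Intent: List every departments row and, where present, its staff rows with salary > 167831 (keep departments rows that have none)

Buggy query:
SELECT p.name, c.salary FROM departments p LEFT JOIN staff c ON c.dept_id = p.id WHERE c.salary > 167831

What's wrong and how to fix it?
Bug: A WHERE condition on the right-hand table after LEFT JOIN drops unmatched parents

Fix: Move the right-table condition into the ON clause so unmatched parents are kept

Corrected query:
SELECT p.name, c.salary FROM departments p LEFT JOIN staff c ON c.dept_id = p.id AND c.salary > 167831

Result:
name        | salary
------------+-------
Sales       | NULL  
Legal       | NULL  
Marketing   | NULL  
Engineering | NULL  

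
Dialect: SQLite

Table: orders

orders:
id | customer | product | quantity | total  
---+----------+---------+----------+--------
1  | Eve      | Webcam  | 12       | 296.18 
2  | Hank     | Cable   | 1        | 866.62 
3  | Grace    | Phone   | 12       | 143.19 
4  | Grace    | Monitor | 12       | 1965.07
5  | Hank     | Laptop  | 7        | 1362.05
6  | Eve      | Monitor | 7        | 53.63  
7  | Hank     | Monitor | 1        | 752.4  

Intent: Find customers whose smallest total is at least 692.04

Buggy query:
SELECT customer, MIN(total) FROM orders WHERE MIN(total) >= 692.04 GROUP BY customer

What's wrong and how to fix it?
Bug: Aggregates like MIN are computed per group after WHERE runs

Fix: Replace WHERE with HAVING after the GROUP BY

Corrected query:
SELECT customer, MIN(total) FROM orders GROUP BY customer HAVING MIN(total) >= 692.04

Result:
customer | MIN(total)
---------+-----------
Hank     | 752.4     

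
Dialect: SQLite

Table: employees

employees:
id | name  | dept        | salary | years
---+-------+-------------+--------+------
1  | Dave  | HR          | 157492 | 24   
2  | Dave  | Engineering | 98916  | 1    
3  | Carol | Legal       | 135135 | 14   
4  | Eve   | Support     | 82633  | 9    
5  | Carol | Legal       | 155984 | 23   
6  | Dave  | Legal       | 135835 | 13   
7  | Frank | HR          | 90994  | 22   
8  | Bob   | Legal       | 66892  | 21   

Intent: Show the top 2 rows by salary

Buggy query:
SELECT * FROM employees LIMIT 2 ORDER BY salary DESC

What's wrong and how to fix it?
Bug: ORDER BY cannot follow LIMIT; LIMIT is the final clause

Fix: Swap the clauses: ORDER BY first, then LIMIT

Corrected query:
SELECT * FROM employees ORDER BY salary DESC LIMIT 2

Result:
id | name  | dept  | salary | years
---+-------+-------+--------+------
1  | Dave  | HR    | 157492 | 24   
5  | Carol | Legal | 155984 | 23   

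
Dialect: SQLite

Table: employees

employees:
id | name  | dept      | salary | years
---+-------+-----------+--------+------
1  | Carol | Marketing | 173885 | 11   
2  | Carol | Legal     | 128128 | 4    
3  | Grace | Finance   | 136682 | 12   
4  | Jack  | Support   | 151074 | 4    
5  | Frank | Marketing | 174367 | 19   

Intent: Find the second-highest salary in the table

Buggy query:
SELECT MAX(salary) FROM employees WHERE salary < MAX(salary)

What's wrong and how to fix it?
Bug: The inner MAX is an aggregate inside WHERE, which is not allowed

Fix: Compute the overall MAX in a subquery, then take MAX of rows below it

Corrected query:
SELECT MAX(salary) FROM employees WHERE salary < (SELECT MAX(salary) FROM employees)

Result:
MAX(salary)
-----------
173885     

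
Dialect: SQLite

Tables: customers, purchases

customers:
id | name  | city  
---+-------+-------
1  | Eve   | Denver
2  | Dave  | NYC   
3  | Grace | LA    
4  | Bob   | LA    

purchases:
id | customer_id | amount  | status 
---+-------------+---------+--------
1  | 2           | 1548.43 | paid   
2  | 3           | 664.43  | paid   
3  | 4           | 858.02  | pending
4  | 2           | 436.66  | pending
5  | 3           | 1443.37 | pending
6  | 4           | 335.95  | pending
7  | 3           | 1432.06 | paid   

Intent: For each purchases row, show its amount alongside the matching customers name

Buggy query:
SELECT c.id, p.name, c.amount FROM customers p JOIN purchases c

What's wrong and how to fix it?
Bug: Missing join condition: each purchases row is matched to all customers rows instead of just its own

Fix: Add ON c.customer_id = p.id to the JOIN

Corrected query:
SELECT c.id, p.name, c.amount FROM customers p JOIN purchases c ON c.customer_id = p.id

Result:
id | name  | amount 
---+-------+--------
1  | Dave  | 1548.43
2  | Grace | 664.43 
3  | Bob   | 858.02 
4  | Dave  | 436.66 
5  | Grace | 1443.37
6  | Bob   | 335.95 
7  | Grace | 1432.06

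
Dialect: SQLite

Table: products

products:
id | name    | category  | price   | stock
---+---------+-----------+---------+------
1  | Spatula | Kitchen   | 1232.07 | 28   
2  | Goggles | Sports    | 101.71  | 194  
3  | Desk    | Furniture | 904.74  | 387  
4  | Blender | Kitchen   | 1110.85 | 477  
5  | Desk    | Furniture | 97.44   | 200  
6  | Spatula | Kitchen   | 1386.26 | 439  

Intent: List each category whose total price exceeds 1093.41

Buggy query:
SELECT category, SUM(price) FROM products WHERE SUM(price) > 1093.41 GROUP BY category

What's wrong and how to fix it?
Bug: SUM(price) is an aggregate, but WHERE filters rows before aggregation

Fix: Use HAVING (which filters groups after aggregation) instead of WHERE

Corrected query:
SELECT category, SUM(price) FROM products GROUP BY category HAVING SUM(price) > 1093.41

Result:
category | SUM(price)
---------+-----------
Kitchen  | 3729.18   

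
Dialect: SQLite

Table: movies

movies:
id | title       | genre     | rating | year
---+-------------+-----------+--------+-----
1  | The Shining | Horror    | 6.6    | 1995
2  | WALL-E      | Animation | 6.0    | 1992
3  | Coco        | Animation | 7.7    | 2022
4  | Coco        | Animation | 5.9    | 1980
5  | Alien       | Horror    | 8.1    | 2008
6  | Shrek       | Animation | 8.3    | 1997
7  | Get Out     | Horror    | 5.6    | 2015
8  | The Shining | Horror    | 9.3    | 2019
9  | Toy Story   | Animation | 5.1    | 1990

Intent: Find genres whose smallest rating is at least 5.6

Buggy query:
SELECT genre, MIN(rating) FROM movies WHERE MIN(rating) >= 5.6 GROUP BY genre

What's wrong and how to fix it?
Bug: MIN() in WHERE is a misuse of aggregate

Fix: Replace WHERE with HAVING after the GROUP BY

Corrected query:
SELECT genre, MIN(rating) FROM movies GROUP BY genre HAVING MIN(rating) >= 5.6

Result:
genre  | MIN(rating)
-------+------------
Horror | 5.6        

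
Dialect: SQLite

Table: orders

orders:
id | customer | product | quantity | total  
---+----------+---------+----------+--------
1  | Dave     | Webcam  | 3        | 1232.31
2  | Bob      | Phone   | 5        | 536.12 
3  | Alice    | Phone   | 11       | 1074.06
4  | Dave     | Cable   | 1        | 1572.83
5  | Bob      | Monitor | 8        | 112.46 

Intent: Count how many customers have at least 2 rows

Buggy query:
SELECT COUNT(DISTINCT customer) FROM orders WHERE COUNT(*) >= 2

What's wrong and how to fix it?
Bug: COUNT(*) cannot appear in WHERE; the per-group count doesn't exist yet

Fix: Use a subquery that GROUPs and filters with HAVING, then count its rows

Corrected query:
SELECT COUNT(*) FROM (SELECT customer FROM orders GROUP BY customer HAVING COUNT(*) >= 2)

Result:
COUNT(*)
--------
2       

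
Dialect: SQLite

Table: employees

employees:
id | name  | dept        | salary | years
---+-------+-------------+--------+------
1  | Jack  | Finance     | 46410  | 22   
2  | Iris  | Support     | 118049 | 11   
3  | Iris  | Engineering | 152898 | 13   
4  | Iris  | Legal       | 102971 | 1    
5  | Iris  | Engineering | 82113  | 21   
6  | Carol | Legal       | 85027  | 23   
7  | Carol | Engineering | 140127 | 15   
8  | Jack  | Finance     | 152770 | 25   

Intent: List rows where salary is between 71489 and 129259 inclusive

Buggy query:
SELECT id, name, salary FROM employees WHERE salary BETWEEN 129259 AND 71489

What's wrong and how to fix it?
Bug: The bounds are reversed; BETWEEN a AND b requires a <= b to match anything

Fix: Swap the bounds so the smaller value comes first

Corrected query:
SELECT id, name, salary FROM employees WHERE salary BETWEEN 71489 AND 129259

Result:
id | name  | salary
---+-------+-------
2  | Iris  | 118049
4  | Iris  | 102971
5  | Iris  | 82113 
6  | Carol | 85027 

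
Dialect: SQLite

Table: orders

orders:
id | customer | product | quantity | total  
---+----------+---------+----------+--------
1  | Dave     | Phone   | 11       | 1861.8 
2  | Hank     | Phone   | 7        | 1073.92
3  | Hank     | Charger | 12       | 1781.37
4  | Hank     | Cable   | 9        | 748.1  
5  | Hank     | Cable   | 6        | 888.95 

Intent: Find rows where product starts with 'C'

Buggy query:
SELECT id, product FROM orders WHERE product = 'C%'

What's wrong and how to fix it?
Bug: Wildcards only work with LIKE; '=' treats '%' as a literal character

Fix: Replace '=' with LIKE so 'C%' is treated as a pattern

Corrected query:
SELECT id, product FROM orders WHERE product LIKE 'C%'

Result:
id | product
---+--------
3  | Charger
4  | Cable  
5  | Cable  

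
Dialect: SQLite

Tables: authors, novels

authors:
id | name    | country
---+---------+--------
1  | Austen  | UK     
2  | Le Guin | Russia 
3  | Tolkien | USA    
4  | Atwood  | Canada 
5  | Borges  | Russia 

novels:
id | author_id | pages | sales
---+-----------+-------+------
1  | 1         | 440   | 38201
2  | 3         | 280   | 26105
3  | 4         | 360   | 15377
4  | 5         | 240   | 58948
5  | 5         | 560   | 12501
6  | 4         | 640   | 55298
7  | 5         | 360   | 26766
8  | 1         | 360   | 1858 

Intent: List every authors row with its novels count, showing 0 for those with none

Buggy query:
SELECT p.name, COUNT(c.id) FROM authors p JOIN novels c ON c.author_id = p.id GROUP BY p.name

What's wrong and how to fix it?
Bug: An inner join excludes parents with zero children

Fix: Switch to LEFT JOIN to retain unmatched parent rows

Corrected query:
SELECT p.name, COUNT(c.id) FROM authors p LEFT JOIN novels c ON c.author_id = p.id GROUP BY p.name

Result:
name    | COUNT(c.id)
--------+------------
Atwood  | 2          
Austen  | 2          
Borges  | 3          
Le Guin | 0          
Tolkien | 1          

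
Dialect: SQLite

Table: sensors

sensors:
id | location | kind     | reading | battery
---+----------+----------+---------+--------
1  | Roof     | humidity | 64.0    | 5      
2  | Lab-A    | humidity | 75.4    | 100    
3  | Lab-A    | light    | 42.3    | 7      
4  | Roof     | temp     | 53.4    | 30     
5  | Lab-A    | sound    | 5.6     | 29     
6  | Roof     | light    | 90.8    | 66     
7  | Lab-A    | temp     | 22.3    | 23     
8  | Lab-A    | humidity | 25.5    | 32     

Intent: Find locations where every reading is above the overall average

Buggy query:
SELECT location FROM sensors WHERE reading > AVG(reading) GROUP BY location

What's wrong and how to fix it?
Bug: WHERE evaluates per row before aggregation, so AVG() is unavailable

Fix: Use a subquery for AVG and a HAVING MIN(...) filter so the condition holds for every row in the group

Corrected query:
SELECT location FROM sensors GROUP BY location HAVING MIN(reading) > (SELECT AVG(reading) FROM sensors)

Result:
location
--------
Roof    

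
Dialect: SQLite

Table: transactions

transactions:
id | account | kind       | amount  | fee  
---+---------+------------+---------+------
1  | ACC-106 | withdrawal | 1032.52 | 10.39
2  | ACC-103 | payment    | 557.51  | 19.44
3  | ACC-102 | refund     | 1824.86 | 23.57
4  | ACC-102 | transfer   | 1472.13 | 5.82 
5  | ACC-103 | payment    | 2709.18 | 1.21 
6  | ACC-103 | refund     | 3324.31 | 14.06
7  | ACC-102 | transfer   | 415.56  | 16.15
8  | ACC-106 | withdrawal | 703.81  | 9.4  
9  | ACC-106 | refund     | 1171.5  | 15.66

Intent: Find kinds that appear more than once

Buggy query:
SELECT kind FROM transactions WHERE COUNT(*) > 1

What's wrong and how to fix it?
Bug: COUNT(*) is an aggregate and cannot be used in WHERE

Fix: GROUP BY kind, then filter groups with HAVING COUNT(*) > 1

Corrected query:
SELECT kind FROM transactions GROUP BY kind HAVING COUNT(*) > 1

Result:
kind      
----------
payment   
refund    
transfer  
withdrawal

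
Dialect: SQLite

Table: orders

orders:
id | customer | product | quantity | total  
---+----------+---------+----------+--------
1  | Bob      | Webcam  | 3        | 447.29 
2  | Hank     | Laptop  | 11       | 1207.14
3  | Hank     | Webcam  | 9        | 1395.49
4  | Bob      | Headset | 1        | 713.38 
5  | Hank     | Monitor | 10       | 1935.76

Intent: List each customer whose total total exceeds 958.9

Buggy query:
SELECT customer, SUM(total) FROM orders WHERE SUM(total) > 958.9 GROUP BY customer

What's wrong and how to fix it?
Bug: Aggregate functions cannot appear in a WHERE clause

Fix: Move the aggregate condition to a HAVING clause

Corrected query:
SELECT customer, SUM(total) FROM orders GROUP BY customer HAVING SUM(total) > 958.9

Result:
customer | SUM(total)
---------+-----------
Bob      | 1160.67   
Hank     | 4538.39   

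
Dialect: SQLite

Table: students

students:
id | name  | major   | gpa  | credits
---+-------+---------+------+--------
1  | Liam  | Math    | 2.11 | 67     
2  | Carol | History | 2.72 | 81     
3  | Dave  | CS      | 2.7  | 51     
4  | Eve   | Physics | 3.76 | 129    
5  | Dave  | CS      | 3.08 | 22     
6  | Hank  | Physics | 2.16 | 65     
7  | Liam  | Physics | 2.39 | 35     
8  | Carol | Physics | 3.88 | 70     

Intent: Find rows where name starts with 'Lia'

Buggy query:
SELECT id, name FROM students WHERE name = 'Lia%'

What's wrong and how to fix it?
Bug: Wildcards only work with LIKE; '=' treats '%' as a literal character

Fix: Use LIKE for wildcard pattern matching

Corrected query:
SELECT id, name FROM students WHERE name LIKE 'Lia%'

Result:
id | name
---+-----
1  | Liam
7  | Liam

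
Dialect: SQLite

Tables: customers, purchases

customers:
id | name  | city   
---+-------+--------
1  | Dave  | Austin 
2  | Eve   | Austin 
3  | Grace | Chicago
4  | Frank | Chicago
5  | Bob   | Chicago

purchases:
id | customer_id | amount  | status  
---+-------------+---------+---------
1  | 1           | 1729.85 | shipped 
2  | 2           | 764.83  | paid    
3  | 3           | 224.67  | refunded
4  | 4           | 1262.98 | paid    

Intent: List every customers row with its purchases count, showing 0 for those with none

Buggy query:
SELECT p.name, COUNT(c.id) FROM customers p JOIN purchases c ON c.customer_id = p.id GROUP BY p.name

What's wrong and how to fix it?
Bug: INNER JOIN drops customers rows that have no matching purchases rows

Fix: Switch to LEFT JOIN to retain unmatched parent rows

Corrected query:
SELECT p.name, COUNT(c.id) FROM customers p LEFT JOIN purchases c ON c.customer_id = p.id GROUP BY p.name

Result:
name  | COUNT(c.id)
------+------------
Bob   | 0          
Dave  | 1          
Eve   | 1          
Frank | 1          
Grace | 1          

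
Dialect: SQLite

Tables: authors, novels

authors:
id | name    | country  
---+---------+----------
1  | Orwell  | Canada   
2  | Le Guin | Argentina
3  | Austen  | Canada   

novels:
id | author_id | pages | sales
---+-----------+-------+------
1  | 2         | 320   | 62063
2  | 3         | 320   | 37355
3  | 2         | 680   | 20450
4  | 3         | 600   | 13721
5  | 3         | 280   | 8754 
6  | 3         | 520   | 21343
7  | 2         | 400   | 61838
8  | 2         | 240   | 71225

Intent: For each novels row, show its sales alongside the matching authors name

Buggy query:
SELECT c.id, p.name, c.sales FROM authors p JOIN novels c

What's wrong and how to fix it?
Bug: Missing join condition: each novels row is matched to all authors rows instead of just its own

Fix: Add ON c.author_id = p.id to the JOIN

Corrected query:
SELECT c.id, p.name, c.sales FROM authors p JOIN novels c ON c.author_id = p.id

Result:
id | name    | sales
---+---------+------
1  | Le Guin | 62063
2  | Austen  | 37355
3  | Le Guin | 20450
4  | Austen  | 13721
5  | Austen  | 8754 
6  | Austen  | 21343
7  | Le Guin | 61838
8  | Le Guin | 71225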